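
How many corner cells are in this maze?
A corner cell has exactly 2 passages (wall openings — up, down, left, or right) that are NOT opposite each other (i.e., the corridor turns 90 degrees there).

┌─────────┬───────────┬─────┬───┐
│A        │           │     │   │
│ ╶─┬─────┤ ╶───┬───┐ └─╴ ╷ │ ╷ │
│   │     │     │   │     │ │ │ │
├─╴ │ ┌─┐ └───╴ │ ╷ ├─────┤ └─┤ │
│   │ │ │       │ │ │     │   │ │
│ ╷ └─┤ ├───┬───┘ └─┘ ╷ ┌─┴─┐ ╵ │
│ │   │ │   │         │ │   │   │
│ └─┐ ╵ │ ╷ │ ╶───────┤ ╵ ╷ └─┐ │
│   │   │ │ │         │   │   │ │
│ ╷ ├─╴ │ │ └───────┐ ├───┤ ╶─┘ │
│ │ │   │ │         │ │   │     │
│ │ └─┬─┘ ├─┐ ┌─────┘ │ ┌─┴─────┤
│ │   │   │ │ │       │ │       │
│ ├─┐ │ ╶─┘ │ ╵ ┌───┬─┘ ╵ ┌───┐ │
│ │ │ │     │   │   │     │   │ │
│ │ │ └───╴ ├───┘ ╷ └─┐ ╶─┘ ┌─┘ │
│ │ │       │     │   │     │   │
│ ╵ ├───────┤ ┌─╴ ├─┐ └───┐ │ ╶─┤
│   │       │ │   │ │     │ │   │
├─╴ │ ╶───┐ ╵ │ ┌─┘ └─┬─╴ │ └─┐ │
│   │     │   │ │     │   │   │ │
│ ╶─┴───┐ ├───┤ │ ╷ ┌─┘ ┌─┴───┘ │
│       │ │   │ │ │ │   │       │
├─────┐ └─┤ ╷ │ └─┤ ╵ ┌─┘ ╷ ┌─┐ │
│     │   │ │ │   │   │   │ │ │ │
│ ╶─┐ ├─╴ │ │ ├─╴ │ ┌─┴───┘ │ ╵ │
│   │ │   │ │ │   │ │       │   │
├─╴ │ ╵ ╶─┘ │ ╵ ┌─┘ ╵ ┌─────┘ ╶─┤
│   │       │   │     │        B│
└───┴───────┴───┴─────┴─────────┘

Counting corner cells (2 non-opposite passages):
Total corners: 114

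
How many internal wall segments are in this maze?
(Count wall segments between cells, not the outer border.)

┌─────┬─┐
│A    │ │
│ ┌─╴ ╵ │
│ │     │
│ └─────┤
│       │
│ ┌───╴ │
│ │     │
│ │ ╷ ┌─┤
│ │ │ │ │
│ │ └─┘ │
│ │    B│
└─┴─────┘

Counting internal wall segments:
Total internal walls: 15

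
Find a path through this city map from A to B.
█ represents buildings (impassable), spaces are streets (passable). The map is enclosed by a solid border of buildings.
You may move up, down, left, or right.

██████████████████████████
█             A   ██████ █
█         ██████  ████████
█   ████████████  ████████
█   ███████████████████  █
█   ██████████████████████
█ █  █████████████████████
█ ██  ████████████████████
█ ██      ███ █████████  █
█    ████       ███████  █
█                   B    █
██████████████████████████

Finding the shortest path from A to B:
Movement: cardinal only
Path length: 37 steps
Directions: left → left → left → left → left → down → left → left → left → left → left → left → down → down → down → down → right → down → down → down → down → right → right → right → right → right → right → right → right → right → right → right → right → right → right → right → right

Solution:

██████████████████████████
█        ↓←←←←A   ██████ █
█  ↓←←←←←↲██████  ████████
█  ↓████████████  ████████
█  ↓███████████████████  █
█  ↓██████████████████████
█ █↳↓█████████████████████
█ ██↓ ████████████████████
█ ██↓     ███ █████████  █
█   ↓████       ███████  █
█   ↳→→→→→→→→→→→→→→→B    █
██████████████████████████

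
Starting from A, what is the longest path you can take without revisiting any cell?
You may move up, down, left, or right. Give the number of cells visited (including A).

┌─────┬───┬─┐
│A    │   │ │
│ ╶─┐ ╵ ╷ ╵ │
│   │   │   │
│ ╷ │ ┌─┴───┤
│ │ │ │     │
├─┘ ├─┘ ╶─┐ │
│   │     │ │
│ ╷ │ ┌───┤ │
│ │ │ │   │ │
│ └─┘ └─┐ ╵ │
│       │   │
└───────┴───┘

Finding longest simple path using DFS:
Start: (0, 0)
Longest path visits 22 cells
Path: A → down → right → down → down → left → down → down → right → right → up → up → right → up → right → right → down → down → down → left → up → left

Solution:

┌─────┬───┬─┐
│A    │   │ │
│ ╶─┐ ╵ ╷ ╵ │
│↳ ↓│   │   │
│ ╷ │ ┌─┴───┤
│ │↓│ │↱ → ↓│
├─┘ ├─┘ ╶─┐ │
│↓ ↲│↱ ↑  │↓│
│ ╷ │ ┌───┤ │
│↓│ │↑│B ↰│↓│
│ └─┘ └─┐ ╵ │
│↳ → ↑  │↑ ↲│
└───────┴───┘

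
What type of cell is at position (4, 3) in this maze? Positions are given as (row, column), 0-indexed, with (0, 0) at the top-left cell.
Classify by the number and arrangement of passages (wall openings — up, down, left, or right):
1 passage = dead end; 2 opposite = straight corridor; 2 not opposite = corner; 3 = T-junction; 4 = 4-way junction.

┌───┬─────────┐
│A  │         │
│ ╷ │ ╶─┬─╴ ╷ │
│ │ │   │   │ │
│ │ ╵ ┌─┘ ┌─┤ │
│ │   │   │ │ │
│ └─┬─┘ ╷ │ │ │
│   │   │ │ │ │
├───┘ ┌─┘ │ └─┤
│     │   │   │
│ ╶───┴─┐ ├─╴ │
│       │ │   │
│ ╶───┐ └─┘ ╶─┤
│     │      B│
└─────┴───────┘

Checking cell at (4, 3):
Number of passages: 1
Cell type: dead end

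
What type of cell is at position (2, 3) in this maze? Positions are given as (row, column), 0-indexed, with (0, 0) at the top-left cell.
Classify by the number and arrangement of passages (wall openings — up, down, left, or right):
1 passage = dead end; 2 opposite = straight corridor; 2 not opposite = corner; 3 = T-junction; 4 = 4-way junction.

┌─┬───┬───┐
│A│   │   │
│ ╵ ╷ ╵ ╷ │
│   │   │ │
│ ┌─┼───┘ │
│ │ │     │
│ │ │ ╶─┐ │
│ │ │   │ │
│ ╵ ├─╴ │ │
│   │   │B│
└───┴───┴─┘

Checking cell at (2, 3):
Number of passages: 2
Cell type: straight corridor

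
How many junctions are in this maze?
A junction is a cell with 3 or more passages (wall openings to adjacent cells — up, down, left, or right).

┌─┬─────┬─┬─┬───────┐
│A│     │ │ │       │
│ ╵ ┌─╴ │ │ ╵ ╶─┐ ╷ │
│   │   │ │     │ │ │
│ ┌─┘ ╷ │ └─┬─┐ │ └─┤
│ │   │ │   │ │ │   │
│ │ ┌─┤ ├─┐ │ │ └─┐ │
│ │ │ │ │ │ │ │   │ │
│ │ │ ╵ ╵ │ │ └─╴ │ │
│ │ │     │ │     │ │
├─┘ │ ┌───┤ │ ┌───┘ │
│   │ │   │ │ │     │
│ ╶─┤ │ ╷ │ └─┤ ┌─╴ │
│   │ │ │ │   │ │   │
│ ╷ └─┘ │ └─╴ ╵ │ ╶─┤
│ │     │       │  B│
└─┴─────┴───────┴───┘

Checking each cell for number of passages:

Junctions found (3+ passages):
  (0, 8): 3 passages
  (1, 0): 3 passages
  (1, 3): 3 passages
  (1, 6): 3 passages
  (4, 2): 3 passages
  (4, 3): 3 passages
  (4, 6): 3 passages
  (5, 9): 3 passages
  (6, 0): 3 passages
  (7, 6): 3 passages
Total junctions: 10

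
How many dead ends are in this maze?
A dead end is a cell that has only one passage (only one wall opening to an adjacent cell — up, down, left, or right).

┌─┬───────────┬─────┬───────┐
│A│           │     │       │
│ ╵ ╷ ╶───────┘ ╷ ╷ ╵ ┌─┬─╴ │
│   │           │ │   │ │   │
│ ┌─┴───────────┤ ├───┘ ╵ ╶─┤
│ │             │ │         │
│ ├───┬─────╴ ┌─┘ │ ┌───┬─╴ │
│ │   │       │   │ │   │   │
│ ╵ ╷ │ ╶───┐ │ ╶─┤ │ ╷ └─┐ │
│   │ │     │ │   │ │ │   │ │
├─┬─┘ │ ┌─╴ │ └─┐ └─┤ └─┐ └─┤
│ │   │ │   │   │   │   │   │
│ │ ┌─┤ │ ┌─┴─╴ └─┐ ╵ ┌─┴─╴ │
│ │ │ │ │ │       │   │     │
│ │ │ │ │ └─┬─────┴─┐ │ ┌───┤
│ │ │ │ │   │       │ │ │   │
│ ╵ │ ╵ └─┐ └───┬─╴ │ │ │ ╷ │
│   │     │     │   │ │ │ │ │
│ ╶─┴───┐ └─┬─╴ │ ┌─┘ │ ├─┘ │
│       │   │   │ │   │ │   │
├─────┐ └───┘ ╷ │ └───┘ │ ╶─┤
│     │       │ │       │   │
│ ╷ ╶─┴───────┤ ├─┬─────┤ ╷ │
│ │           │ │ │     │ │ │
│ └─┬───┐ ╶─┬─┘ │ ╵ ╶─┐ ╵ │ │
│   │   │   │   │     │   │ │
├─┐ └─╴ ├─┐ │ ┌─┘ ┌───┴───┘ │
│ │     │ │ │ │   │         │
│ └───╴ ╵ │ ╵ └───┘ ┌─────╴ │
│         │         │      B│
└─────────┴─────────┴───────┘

Checking each cell for number of passages:

Dead ends found at positions:
  (0, 0)
  (0, 6)
  (1, 11)
  (2, 1)
  (2, 7)
  (3, 12)
  (4, 9)
  (4, 13)
  (5, 0)
  (5, 11)
  (6, 2)
  (6, 5)
  (6, 8)
  (7, 6)
  (8, 12)
  (9, 5)
  (9, 9)
  (10, 2)
  (11, 6)
  (11, 8)
  (12, 2)
  (12, 10)
  (13, 0)
  (13, 4)
  (13, 7)
  (14, 10)
Total dead ends: 26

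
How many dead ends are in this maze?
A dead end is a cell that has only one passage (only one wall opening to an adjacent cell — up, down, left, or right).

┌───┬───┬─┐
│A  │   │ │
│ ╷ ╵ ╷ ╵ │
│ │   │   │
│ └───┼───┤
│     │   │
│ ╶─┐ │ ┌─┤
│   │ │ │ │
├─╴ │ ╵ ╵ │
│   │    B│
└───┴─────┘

Checking each cell for number of passages:

Dead ends found at positions:
  (0, 4)
  (2, 4)
  (3, 4)
  (4, 0)
Total dead ends: 4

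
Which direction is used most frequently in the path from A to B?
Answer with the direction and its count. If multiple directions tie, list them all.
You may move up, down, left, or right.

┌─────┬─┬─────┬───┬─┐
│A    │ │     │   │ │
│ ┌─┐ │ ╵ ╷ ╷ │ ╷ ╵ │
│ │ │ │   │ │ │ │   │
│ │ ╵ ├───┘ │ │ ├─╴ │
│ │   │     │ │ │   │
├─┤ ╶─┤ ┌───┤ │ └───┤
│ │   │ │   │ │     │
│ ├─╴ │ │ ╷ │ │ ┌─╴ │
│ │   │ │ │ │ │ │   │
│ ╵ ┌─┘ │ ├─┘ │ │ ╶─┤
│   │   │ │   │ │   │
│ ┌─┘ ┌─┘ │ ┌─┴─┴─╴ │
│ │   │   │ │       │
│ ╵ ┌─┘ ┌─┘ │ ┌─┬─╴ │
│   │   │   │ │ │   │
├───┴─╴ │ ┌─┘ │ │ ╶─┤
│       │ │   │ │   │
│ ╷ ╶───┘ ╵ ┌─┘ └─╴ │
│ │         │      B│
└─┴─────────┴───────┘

Directions: right, right, down, down, left, down, right, down, left, down, left, down, down, right, up, right, up, right, up, up, up, right, right, up, up, right, down, down, down, down, down, left, down, down, left, down, down, right, up, right, up, up, right, right, right, down, left, down, right, down
Counts: {'right': 15, 'down': 19, 'left': 6, 'up': 10}
Most common: down (19 times)

Solution:

┌─────┬─┬─────┬───┬─┐
│A → ↓│ │  ↱ ↓│   │ │
│ ┌─┐ │ ╵ ╷ ╷ │ ╷ ╵ │
│ │ │↓│   │↑│↓│ │   │
│ │ ╵ ├───┘ │ │ ├─╴ │
│ │↓ ↲│↱ → ↑│↓│ │   │
├─┤ ╶─┤ ┌───┤ │ └───┤
│ │↳ ↓│↑│   │↓│     │
│ ├─╴ │ │ ╷ │ │ ┌─╴ │
│ │↓ ↲│↑│ │ │↓│ │   │
│ ╵ ┌─┘ │ ├─┘ │ │ ╶─┤
│↓ ↲│↱ ↑│ │↓ ↲│ │   │
│ ┌─┘ ┌─┘ │ ┌─┴─┴─╴ │
│↓│↱ ↑│   │↓│↱ → → ↓│
│ ╵ ┌─┘ ┌─┘ │ ┌─┬─╴ │
│↳ ↑│   │↓ ↲│↑│ │↓ ↲│
├───┴─╴ │ ┌─┘ │ │ ╶─┤
│       │↓│↱ ↑│ │↳ ↓│
│ ╷ ╶───┘ ╵ ┌─┘ └─╴ │
│ │      ↳ ↑│      B│
└─┴─────────┴───────┘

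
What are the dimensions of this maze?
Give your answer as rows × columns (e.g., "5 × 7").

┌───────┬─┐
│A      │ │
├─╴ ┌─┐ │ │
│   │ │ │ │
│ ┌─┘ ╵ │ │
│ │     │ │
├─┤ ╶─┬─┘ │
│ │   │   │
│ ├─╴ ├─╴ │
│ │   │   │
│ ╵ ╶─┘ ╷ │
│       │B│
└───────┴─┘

Counting the maze dimensions:
Rows (vertical): 6
Columns (horizontal): 5
Dimensions: 6 × 5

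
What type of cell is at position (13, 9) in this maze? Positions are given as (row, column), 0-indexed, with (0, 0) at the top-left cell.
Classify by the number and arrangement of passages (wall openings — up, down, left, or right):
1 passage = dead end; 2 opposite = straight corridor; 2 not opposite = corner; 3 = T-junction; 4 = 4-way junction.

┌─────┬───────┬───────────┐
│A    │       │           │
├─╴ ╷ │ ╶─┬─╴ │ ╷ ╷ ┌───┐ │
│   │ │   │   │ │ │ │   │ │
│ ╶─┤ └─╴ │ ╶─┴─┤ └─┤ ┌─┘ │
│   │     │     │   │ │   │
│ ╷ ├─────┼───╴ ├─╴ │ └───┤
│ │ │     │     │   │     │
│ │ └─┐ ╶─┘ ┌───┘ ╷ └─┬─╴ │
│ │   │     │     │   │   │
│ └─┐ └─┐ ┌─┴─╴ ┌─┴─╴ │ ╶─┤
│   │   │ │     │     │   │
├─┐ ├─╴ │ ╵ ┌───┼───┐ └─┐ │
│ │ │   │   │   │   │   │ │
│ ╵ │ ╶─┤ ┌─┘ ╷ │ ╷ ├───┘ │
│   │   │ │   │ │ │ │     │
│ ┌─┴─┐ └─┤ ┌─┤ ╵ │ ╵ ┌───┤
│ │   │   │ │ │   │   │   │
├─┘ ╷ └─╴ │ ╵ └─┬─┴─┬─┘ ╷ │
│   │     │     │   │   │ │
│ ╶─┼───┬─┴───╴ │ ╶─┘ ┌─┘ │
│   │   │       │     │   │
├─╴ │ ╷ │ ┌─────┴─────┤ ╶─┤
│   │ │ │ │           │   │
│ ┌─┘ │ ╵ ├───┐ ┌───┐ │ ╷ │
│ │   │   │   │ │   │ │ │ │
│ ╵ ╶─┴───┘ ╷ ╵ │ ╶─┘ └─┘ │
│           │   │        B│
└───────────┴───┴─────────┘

Checking cell at (13, 9):
Number of passages: 2
Cell type: straight corridor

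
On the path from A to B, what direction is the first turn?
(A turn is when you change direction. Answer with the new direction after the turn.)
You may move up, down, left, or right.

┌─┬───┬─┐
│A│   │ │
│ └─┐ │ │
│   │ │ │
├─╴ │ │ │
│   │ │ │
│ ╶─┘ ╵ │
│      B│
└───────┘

Directions: down, right, down, left, down, right, right, right
First turn direction: right

Solution:

┌─┬───┬─┐
│A│   │ │
│ └─┐ │ │
│↳ ↓│ │ │
├─╴ │ │ │
│↓ ↲│ │ │
│ ╶─┘ ╵ │
│↳ → → B│
└───────┘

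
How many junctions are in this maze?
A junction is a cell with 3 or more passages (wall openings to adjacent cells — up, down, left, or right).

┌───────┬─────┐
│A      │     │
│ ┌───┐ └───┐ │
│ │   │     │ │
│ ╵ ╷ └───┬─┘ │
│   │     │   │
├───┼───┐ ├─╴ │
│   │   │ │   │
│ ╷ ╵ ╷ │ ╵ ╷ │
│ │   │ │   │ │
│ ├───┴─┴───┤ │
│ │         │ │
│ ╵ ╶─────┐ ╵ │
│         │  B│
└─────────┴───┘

Checking each cell for number of passages:

Junctions found (3+ passages):
  (2, 6): 3 passages
  (3, 6): 3 passages
  (6, 1): 3 passages
Total junctions: 3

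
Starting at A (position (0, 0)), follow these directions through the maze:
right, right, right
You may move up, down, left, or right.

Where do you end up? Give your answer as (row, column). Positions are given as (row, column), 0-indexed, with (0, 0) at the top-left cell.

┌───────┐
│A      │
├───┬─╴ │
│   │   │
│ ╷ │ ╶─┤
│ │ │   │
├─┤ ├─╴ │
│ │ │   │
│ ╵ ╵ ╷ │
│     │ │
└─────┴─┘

Following directions step by step:
Start: (0, 0)
  right: (0, 0) → (0, 1)
  right: (0, 1) → (0, 2)
  right: (0, 2) → (0, 3)
Final position: (0, 3)

Path taken:

┌───────┐
│A → → B│
├───┬─╴ │
│   │   │
│ ╷ │ ╶─┤
│ │ │   │
├─┤ ├─╴ │
│ │ │   │
│ ╵ ╵ ╷ │
│     │ │
└─────┴─┘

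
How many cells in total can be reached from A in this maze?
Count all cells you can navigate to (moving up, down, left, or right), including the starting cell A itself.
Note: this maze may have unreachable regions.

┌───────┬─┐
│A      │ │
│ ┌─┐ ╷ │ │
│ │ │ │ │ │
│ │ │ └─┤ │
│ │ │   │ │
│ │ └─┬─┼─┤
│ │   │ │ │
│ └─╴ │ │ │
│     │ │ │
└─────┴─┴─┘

Using BFS/flood-fill to find all reachable cells from A:
Maze size: 5 × 5 = 25 total cells
7 cell(s) are walled off and cannot be reached from A.
Reachable cells: 18

Reachable region (· marks reachable cells):

┌───────┬─┐
│A · · ·│ │
│ ┌─┐ ╷ │ │
│·│·│·│·│ │
│ │ │ └─┤ │
│·│·│· ·│ │
│ │ └─┬─┼─┤
│·│· ·│ │ │
│ └─╴ │ │ │
│· · ·│ │ │
└─────┴─┴─┘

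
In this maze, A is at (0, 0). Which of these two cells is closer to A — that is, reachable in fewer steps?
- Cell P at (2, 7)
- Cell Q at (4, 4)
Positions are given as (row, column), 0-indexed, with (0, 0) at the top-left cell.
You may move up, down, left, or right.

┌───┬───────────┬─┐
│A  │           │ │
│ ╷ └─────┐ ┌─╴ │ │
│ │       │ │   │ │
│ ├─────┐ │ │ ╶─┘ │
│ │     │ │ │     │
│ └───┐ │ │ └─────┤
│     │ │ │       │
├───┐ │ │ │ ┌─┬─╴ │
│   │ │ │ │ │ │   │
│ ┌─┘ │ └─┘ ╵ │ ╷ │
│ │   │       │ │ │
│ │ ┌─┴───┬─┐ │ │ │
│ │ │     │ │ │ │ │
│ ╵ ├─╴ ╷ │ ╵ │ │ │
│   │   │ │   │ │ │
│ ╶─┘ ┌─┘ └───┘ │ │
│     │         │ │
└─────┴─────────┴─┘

Shortest path A → P at (2, 7): 41 steps
Shortest path A → Q at (4, 4): 8 steps

Q is closer (8 steps vs 41 steps).

Path to P:

┌───┬───────────┬─┐
│A  │      ↱ → ↓│ │
│ ╷ └─────┐ ┌─╴ │ │
│↓│       │↑│↓ ↲│ │
│ ├─────┐ │ │ ╶─┘ │
│↓│     │ │↑│↳ P  │
│ └───┐ │ │ └─────┤
│↳ → ↓│ │ │↑ ← ← ↰│
├───┐ │ │ │ ┌─┬─╴ │
│   │↓│ │ │ │ │↱ ↑│
│ ┌─┘ │ └─┘ ╵ │ ╷ │
│ │↓ ↲│       │↑│ │
│ │ ┌─┴───┬─┐ │ │ │
│ │↓│  ↱ ↓│ │ │↑│ │
│ ╵ ├─╴ ╷ │ ╵ │ │ │
│↓ ↲│↱ ↑│↓│   │↑│ │
│ ╶─┘ ┌─┘ └───┘ │ │
│↳ → ↑│  ↳ → → ↑│ │
└─────┴─────────┴─┘

Path to Q:

┌───┬───────────┬─┐
│A ↓│           │ │
│ ╷ └─────┐ ┌─╴ │ │
│ │↳ → → ↓│ │   │ │
│ ├─────┐ │ │ ╶─┘ │
│ │     │↓│ │     │
│ └───┐ │ │ └─────┤
│     │ │↓│       │
├───┐ │ │ │ ┌─┬─╴ │
│   │ │ │Q│ │ │   │
│ ┌─┘ │ └─┘ ╵ │ ╷ │
│ │   │       │ │ │
│ │ ┌─┴───┬─┐ │ │ │
│ │ │     │ │ │ │ │
│ ╵ ├─╴ ╷ │ ╵ │ │ │
│   │   │ │   │ │ │
│ ╶─┘ ┌─┘ └───┘ │ │
│     │         │ │
└─────┴─────────┴─┘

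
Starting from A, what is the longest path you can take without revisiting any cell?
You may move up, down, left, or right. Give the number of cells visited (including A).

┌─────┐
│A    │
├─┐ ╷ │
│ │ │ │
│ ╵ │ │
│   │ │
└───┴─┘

Finding longest simple path using DFS:
Start: (0, 0)
Longest path visits 6 cells
Path: A → right → down → down → left → up

Solution:

┌─────┐
│A ↓  │
├─┐ ╷ │
│B│↓│ │
│ ╵ │ │
│↑ ↲│ │
└───┴─┘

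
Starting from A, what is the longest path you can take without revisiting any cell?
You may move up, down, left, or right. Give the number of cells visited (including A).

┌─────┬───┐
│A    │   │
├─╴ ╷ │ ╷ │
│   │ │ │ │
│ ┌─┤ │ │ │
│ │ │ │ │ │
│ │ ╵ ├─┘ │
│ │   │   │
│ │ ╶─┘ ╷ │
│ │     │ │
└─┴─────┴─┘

Finding longest simple path using DFS:
Start: (0, 0)
Longest path visits 18 cells
Path: A → right → right → down → down → down → left → down → right → right → up → right → up → up → up → left → down → down

Solution:

┌─────┬───┐
│A → ↓│↓ ↰│
├─╴ ╷ │ ╷ │
│   │↓│↓│↑│
│ ┌─┤ │ │ │
│ │ │↓│B│↑│
│ │ ╵ ├─┘ │
│ │↓ ↲│↱ ↑│
│ │ ╶─┘ ╷ │
│ │↳ → ↑│ │
└─┴─────┴─┘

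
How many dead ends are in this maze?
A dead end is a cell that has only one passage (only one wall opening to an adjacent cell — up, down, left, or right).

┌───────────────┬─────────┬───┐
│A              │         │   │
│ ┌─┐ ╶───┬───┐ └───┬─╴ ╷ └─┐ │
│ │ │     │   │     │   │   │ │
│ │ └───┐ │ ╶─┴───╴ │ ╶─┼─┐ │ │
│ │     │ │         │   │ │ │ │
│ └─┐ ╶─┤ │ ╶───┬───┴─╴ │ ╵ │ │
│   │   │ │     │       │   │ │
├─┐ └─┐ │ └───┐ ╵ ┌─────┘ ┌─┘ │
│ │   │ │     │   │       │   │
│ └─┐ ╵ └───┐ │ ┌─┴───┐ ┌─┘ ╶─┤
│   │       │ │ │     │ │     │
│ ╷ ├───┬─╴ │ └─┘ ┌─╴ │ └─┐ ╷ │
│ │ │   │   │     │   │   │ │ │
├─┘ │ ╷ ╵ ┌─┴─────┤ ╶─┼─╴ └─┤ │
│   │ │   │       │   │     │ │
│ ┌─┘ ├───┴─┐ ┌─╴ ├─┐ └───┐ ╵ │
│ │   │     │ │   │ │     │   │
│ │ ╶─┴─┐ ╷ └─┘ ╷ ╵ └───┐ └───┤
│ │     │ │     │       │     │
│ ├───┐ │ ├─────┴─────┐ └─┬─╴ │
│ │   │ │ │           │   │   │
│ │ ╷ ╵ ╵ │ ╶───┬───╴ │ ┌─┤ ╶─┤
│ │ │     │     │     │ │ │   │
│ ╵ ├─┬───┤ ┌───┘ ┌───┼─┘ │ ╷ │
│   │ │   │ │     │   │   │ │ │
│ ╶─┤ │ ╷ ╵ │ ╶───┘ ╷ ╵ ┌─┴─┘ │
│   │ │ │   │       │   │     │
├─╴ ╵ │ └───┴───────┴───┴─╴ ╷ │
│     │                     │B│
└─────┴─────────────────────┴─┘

Checking each cell for number of passages:

Dead ends found at positions:
  (0, 8)
  (0, 13)
  (1, 1)
  (1, 6)
  (2, 3)
  (2, 12)
  (4, 0)
  (4, 9)
  (5, 7)
  (5, 12)
  (6, 0)
  (6, 13)
  (7, 5)
  (7, 11)
  (8, 3)
  (8, 6)
  (8, 9)
  (10, 12)
  (11, 7)
  (11, 11)
  (11, 12)
  (12, 2)
  (12, 13)
  (13, 12)
  (14, 0)
  (14, 14)
Total dead ends: 26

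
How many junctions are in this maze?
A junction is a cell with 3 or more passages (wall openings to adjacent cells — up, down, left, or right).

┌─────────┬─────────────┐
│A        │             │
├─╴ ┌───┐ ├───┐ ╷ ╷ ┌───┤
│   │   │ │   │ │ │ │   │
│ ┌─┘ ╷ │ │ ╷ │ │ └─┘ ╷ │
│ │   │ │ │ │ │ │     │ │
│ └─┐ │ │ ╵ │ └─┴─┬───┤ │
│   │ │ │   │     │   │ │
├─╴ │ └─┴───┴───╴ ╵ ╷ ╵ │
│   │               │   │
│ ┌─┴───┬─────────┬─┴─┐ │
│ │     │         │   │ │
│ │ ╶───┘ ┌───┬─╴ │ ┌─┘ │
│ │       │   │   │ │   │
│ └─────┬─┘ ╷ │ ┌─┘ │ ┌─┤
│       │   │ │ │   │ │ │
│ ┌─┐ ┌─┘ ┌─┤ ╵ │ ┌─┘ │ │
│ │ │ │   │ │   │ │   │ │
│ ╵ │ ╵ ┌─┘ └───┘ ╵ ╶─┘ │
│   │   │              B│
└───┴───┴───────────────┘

Checking each cell for number of passages:

Junctions found (3+ passages):
  (0, 1): 3 passages
  (0, 7): 3 passages
  (0, 8): 3 passages
  (0, 9): 3 passages
  (2, 2): 3 passages
  (4, 8): 3 passages
  (4, 11): 3 passages
  (7, 0): 3 passages
  (7, 2): 3 passages
  (9, 5): 3 passages
  (9, 8): 3 passages
  (9, 9): 3 passages
Total junctions: 12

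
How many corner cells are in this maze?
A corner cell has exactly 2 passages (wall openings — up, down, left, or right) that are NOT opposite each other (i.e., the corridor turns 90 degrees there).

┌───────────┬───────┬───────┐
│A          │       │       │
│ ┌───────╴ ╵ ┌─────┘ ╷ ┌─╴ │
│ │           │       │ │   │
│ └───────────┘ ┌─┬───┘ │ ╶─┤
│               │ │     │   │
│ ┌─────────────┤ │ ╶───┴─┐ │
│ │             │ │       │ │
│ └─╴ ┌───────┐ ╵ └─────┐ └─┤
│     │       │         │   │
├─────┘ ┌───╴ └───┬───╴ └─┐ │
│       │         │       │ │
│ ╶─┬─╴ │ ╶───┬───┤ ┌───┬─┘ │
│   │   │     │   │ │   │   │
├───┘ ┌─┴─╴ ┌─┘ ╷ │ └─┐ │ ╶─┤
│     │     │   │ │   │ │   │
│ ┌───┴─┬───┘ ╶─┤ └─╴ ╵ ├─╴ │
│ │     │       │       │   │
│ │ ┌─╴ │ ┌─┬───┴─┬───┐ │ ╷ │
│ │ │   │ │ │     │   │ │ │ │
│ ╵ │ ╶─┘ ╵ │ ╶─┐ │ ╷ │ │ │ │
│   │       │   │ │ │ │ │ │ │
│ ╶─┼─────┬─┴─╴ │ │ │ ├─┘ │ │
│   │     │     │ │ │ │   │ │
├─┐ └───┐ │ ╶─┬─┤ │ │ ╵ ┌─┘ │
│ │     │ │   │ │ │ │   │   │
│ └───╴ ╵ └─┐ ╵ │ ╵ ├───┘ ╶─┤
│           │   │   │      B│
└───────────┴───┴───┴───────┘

Counting corner cells (2 non-opposite passages):
Total corners: 83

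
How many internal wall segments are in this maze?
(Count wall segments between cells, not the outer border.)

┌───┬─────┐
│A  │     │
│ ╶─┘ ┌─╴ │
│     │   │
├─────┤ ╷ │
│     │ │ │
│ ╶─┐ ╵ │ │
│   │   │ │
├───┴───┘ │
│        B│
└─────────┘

Counting internal wall segments:
Total internal walls: 16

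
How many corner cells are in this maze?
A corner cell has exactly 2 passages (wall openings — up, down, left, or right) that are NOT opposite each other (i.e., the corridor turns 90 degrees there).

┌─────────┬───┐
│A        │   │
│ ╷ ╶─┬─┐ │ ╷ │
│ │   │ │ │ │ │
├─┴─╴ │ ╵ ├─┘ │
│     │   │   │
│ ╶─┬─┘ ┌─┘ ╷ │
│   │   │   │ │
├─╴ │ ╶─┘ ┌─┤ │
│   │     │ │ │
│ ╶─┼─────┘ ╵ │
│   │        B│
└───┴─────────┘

Counting corner cells (2 non-opposite passages):
Total corners: 22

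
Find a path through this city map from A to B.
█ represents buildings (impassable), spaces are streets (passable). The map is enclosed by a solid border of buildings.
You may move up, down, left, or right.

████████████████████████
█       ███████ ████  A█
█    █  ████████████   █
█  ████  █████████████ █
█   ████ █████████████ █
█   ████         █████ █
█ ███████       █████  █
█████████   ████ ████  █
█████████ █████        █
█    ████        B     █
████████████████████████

Finding the shortest path from A to B:
Movement: cardinal only
Path length: 13 steps
Directions: down → down → down → down → down → down → down → down → left → left → left → left → left

Solution:

████████████████████████
█       ███████ ████  A█
█    █  ████████████  ↓█
█  ████  █████████████↓█
█   ████ █████████████↓█
█   ████         █████↓█
█ ███████       █████ ↓█
█████████   ████ ████ ↓█
█████████ █████       ↓█
█    ████        B←←←←↲█
████████████████████████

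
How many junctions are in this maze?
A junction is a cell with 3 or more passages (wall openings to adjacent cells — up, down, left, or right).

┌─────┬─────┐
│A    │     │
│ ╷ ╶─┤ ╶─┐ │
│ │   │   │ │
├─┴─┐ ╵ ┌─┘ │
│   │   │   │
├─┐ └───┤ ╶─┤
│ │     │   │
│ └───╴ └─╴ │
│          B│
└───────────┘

Checking each cell for number of passages:

Junctions found (3+ passages):
  (0, 1): 3 passages
  (1, 3): 3 passages
  (4, 3): 3 passages
Total junctions: 3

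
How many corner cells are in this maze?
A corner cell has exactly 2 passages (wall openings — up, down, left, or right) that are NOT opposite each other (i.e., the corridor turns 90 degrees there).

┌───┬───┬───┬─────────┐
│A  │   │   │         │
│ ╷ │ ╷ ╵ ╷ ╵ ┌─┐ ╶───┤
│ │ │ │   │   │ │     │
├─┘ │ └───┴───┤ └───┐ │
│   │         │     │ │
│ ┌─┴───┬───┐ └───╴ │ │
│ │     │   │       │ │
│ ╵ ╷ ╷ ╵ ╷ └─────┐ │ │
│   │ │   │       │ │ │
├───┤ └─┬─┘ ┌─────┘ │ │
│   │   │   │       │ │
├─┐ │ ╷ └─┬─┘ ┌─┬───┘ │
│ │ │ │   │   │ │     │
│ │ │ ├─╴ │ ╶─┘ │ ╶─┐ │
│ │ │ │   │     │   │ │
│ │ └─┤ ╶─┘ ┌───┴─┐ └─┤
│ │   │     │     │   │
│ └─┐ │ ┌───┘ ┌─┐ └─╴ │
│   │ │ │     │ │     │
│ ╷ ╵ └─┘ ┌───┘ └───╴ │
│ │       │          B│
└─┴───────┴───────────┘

Counting corner cells (2 non-opposite passages):
Total corners: 57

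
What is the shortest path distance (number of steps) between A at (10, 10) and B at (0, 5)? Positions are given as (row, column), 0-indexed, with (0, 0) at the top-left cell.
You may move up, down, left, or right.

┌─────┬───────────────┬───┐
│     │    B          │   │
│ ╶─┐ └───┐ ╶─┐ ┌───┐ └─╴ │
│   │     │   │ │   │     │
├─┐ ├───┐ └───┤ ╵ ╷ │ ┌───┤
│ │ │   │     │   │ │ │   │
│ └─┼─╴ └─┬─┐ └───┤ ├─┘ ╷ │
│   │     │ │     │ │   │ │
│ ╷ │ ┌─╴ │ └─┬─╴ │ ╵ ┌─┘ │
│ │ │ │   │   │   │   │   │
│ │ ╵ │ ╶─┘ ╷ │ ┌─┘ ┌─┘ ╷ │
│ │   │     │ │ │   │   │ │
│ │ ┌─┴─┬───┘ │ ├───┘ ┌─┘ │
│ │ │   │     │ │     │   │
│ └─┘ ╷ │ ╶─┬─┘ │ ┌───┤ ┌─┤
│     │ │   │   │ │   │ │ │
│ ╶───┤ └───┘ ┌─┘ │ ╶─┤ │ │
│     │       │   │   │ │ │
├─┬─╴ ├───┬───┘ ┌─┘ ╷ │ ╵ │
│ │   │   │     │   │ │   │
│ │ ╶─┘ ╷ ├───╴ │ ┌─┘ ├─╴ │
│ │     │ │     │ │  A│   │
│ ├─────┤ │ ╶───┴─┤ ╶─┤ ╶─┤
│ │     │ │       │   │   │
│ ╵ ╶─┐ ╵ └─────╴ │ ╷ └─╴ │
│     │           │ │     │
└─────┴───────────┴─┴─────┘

Finding path from (10, 10) to (0, 5):
Path: (10,10) → (10,9) → (11,9) → (11,10) → (12,10) → (12,11) → (12,12) → (11,12) → (11,11) → (10,11) → (10,12) → (9,12) → (9,11) → (8,11) → (7,11) → (6,11) → (6,12) → (5,12) → (4,12) → (3,12) → (2,12) → (2,11) → (3,11) → (3,10) → (4,10) → (4,9) → (3,9) → (2,9) → (1,9) → (1,8) → (2,8) → (2,7) → (1,7) → (0,7) → (0,6) → (0,5)
Distance: 35 steps

Solution:

┌─────┬───────────────┬───┐
│     │    B ← ↰      │   │
│ ╶─┐ └───┐ ╶─┐ ┌───┐ └─╴ │
│   │     │   │↑│↓ ↰│     │
├─┐ ├───┐ └───┤ ╵ ╷ │ ┌───┤
│ │ │   │     │↑ ↲│↑│ │↓ ↰│
│ └─┼─╴ └─┬─┐ └───┤ ├─┘ ╷ │
│   │     │ │     │↑│↓ ↲│↑│
│ ╷ │ ┌─╴ │ └─┬─╴ │ ╵ ┌─┘ │
│ │ │ │   │   │   │↑ ↲│  ↑│
│ │ ╵ │ ╶─┘ ╷ │ ┌─┘ ┌─┘ ╷ │
│ │   │     │ │ │   │   │↑│
│ │ ┌─┴─┬───┘ │ ├───┘ ┌─┘ │
│ │ │   │     │ │     │↱ ↑│
│ └─┘ ╷ │ ╶─┬─┘ │ ┌───┤ ┌─┤
│     │ │   │   │ │   │↑│ │
│ ╶───┤ └───┘ ┌─┘ │ ╶─┤ │ │
│     │       │   │   │↑│ │
├─┬─╴ ├───┬───┘ ┌─┘ ╷ │ ╵ │
│ │   │   │     │   │ │↑ ↰│
│ │ ╶─┘ ╷ ├───╴ │ ┌─┘ ├─╴ │
│ │     │ │     │ │↓ A│↱ ↑│
│ ├─────┤ │ ╶───┴─┤ ╶─┤ ╶─┤
│ │     │ │       │↳ ↓│↑ ↰│
│ ╵ ╶─┐ ╵ └─────╴ │ ╷ └─╴ │
│     │           │ │↳ → ↑│
└─────┴───────────┴─┴─────┘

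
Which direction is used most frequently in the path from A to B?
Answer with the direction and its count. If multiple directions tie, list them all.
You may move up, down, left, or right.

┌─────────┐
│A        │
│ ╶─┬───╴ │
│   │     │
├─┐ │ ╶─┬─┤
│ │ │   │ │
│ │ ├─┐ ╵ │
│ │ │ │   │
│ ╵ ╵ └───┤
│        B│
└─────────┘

Directions: down, right, down, down, down, right, right, right
Counts: {'down': 4, 'right': 4}
Most common: down and right (tied at 4 times each)

Solution:

┌─────────┐
│A        │
│ ╶─┬───╴ │
│↳ ↓│     │
├─┐ │ ╶─┬─┤
│ │↓│   │ │
│ │ ├─┐ ╵ │
│ │↓│ │   │
│ ╵ ╵ └───┤
│  ↳ → → B│
└─────────┘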